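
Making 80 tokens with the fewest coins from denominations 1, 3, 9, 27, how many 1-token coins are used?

80 − 2×27→26 − 2×9→8 − 2×3→2 − 2×1→0
Count of 1: 2

2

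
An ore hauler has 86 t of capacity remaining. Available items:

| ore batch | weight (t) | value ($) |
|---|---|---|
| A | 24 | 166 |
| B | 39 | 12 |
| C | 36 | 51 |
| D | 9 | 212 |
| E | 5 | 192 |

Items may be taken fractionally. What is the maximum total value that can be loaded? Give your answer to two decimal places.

624.69

Sort by value per unit weight and fill in that order.
Order: E (192/5=38.40) > D (212/9=23.56) > A (166/24=6.92) > C (51/36=1.42) > B (12/39=0.31)
Fill: take E (5 @ 192) → take D (9 @ 212) → take A (24 @ 166) → take C (36 @ 51) → take 12/39 of B → 3.69; 86/86 used.
Total value = 624.69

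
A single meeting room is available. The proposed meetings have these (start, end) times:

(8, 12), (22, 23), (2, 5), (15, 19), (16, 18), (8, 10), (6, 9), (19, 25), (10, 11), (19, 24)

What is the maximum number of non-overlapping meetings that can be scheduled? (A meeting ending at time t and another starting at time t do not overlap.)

5

Sort by end time and greedily take each interval whose start is ≥ the last chosen end.
By end time: (2,5), (6,9), (8,10), (10,11), (8,12), (16,18), (15,19), (22,23), (19,24), (19,25).
Pick (2,5); next start ≥ 5 → (6,9); next start ≥ 9 → (10,11); next start ≥ 11 → (16,18); next start ≥ 18 → (22,23).
Selected 5 meetings.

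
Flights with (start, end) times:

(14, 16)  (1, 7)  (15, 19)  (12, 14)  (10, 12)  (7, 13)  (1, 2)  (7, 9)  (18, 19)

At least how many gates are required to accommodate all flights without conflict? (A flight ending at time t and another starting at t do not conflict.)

Count concurrent intervals with a sweep; the peak is the room count.
Events (time:±→running): 1:+→1 1:+→2 … peak 2.

2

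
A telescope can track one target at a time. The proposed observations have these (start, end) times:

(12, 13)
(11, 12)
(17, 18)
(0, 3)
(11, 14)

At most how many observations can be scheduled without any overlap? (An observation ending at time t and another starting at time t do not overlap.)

Sort by end time and greedily take each interval whose start is ≥ the last chosen end.
By end time: (0,3), (11,12), (12,13), (11,14), (17,18).
Pick (0,3); next start ≥ 3 → (11,12); next start ≥ 12 → (12,13); next start ≥ 13 → (17,18).
Selected 4 observations.

4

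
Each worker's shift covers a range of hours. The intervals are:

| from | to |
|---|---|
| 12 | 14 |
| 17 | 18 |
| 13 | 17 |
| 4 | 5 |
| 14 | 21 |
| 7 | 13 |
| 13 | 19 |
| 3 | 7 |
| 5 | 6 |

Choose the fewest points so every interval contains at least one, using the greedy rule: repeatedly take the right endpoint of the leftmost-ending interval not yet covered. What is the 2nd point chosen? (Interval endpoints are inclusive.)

13

Process intervals by earliest right end; each time one isn't hit yet, stab at its right endpoint.
Sorted: [4,5] [5,6] [3,7] [7,13] [12,14] [13,17] [17,18] [13,19] [14,21]
{[4,5],[5,6],[3,7]} hit by 5; {[7,13],[12,14],[13,17]} hit by 13; {[17,18],[13,19],[14,21]} hit by 18.
Points: 5, 13, 18 (3 total).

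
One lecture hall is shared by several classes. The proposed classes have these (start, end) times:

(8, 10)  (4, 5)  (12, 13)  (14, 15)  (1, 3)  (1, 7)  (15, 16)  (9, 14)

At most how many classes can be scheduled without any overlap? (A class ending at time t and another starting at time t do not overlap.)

Greedy by earliest finish: after sorting by end time, pick each interval compatible with the last pick.
By end time: (1,3), (4,5), (1,7), (8,10), (12,13), (9,14), (14,15), (15,16).
Pick (1,3); next start ≥ 3 → (4,5); next start ≥ 5 → (8,10); next start ≥ 10 → (12,13); next start ≥ 13 → (14,15); next start ≥ 15 → (15,16).
Selected 6 classes.

6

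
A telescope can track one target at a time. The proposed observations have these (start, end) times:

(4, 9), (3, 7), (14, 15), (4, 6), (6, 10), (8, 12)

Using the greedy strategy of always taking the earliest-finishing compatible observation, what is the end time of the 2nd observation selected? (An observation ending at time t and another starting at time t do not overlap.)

Sorted by end: (4,6)  (3,7)  (4,9)  (6,10)  (8,12)  (14,15)
take (4,6); skip (3,7); take (6,10); take (14,15).
Selected: (4,6) (6,10) (14,15)

10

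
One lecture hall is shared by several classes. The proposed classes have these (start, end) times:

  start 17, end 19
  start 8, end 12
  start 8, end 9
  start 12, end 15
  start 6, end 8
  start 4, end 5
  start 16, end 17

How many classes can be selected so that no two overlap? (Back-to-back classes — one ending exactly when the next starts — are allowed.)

Order by finish time; keep every interval that doesn't clash with the previous kept one.
Sorted by end: (4,5)  (6,8)  (8,9)  (8,12)  (12,15)  (16,17)  (17,19)
take (4,5); take (6,8); take (8,9); take (12,15); take (16,17); take (17,19).
Selected 6 classes.

6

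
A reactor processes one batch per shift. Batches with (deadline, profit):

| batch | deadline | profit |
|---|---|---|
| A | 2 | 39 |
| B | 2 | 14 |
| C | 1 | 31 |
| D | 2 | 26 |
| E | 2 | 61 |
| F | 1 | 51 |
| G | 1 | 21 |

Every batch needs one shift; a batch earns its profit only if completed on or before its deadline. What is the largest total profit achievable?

112

Take jobs in profit order; each goes to the latest open slot no later than its deadline.
By profit: E(d2,61), F(d1,51), A(d2,39), C(d1,31), D(d2,26), G(d1,21), B(d2,14)
E→slot 2; F→slot 1; A skipped; C skipped; D skipped; G skipped; B skipped.
Profit = 51 + 61 = 112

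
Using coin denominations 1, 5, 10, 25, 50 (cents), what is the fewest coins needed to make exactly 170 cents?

Use the largest denomination that fits, subtract, and repeat.
170 = 3×50 + 2×10
Total coins = 3 + 2 = 5

5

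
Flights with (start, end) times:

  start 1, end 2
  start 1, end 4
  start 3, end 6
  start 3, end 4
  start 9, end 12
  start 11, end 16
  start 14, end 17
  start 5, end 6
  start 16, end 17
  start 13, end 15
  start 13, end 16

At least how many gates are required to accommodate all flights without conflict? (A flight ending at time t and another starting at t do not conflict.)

Count concurrent intervals with a sweep; the peak is the room count.
Events (time:±→running): 1:+→1 1:+→2 2:-→1 3:+→2 3:+→3 4:-→2 4:-→1 5:+→2 6:-→1 6:-→0 9:+→1 11:+→2 12:-→1 13:+→2 13:+→3 14:+→4 … peak 4.

4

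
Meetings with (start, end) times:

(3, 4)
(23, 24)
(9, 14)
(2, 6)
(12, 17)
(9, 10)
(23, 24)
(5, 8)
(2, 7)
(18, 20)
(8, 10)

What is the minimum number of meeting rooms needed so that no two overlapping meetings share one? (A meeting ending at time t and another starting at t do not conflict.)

3

Count concurrent intervals with a sweep; the peak is the room count.
Events (time:±→running): 2:+→1 2:+→2 3:+→3 … peak 3.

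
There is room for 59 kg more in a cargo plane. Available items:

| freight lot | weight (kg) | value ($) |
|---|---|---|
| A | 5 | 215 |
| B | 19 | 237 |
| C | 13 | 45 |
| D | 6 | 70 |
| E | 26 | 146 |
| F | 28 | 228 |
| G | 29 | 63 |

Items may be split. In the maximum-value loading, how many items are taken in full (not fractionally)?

Order: A (215/5=43.00) > B (237/19=12.47) > D (70/6=11.67) > F (228/28=8.14) > E (146/26=5.62) > C (45/13=3.46) > G (63/29=2.17)
Fill: take A (5 @ 215) → take B (19 @ 237) → take D (6 @ 70) → take F (28 @ 228) → take 1/26 of E → 5.62; 59/59 used.
4 item(s) taken whole; one partial (take 1/26 of E).

4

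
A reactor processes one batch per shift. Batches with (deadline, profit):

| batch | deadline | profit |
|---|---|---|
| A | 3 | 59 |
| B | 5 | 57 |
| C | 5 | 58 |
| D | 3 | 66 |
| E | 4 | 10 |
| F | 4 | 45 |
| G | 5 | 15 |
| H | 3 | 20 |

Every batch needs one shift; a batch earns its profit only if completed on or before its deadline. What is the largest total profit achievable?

By profit: D(d3,66), A(d3,59), C(d5,58), B(d5,57), F(d4,45), H(d3,20), G(d5,15), E(d4,10)
D→slot 3; A→slot 2; C→slot 5; B→slot 4; F→slot 1; H skipped; G skipped; E skipped.
Profit = 45 + 59 + 66 + 57 + 58 = 285

285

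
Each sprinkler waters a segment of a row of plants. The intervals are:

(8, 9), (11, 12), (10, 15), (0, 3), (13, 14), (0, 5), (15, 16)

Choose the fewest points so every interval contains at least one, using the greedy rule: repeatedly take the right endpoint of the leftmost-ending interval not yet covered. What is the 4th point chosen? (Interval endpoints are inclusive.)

14

Process intervals by earliest right end; each time one isn't hit yet, stab at its right endpoint.
Sorted: [0,3] [0,5] [8,9] [11,12] [13,14] [10,15] [15,16]
{[0,3],[0,5]} hit by 3; {[8,9]} hit by 9; {[11,12]} hit by 12; {[13,14],[10,15]} hit by 14; {[15,16]} hit by 16.
Points: 3, 9, 12, 14, 16 (5 total).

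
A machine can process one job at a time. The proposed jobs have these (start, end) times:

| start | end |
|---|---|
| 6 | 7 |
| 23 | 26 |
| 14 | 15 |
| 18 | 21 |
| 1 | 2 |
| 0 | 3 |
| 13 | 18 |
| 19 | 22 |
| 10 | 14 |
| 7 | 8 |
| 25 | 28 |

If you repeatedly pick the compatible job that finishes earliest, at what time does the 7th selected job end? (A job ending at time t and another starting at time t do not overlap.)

By end time: (1,2), (0,3), (6,7), (7,8), (10,14), (14,15), (13,18), (18,21), (19,22), (23,26), (25,28).
Pick (1,2); next start ≥ 2 → (6,7); next start ≥ 7 → (7,8); next start ≥ 8 → (10,14); next start ≥ 14 → (14,15); next start ≥ 15 → (18,21); next start ≥ 21 → (23,26).
Selected: (1,2) (6,7) (7,8) (10,14) (14,15) (18,21) (23,26)

26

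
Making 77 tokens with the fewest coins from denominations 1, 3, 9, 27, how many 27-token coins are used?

Greedy: take as many of the largest coin as possible, then repeat with the remainder.
77 = 2×27 + 2×9 + 1×3 + 2×1
Count of 27: 2

2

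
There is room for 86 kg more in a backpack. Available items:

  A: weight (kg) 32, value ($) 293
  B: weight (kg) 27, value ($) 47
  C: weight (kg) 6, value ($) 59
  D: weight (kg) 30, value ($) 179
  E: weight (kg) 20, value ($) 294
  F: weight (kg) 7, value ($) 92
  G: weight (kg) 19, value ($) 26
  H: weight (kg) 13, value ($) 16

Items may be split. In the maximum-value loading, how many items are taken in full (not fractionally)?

Sort by value per unit weight and fill in that order.
Ratios (sorted): E 14.70, F 13.14, C 9.83, A 9.16, D 5.97, B 1.74, G 1.37, H 1.23
take E (20 @ 294); take F (7 @ 92); take C (6 @ 59); take A (32 @ 293); take 21/30 of D → 125.30. Capacity used 86/86.
4 item(s) taken whole; one partial (take 21/30 of D).

4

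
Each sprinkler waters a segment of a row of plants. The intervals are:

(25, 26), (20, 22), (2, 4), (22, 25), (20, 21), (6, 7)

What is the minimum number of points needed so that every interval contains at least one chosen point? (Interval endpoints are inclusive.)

Process intervals by earliest right end; each time one isn't hit yet, stab at its right endpoint.
Sorted: [2,4] [6,7] [20,21] [20,22] [22,25] [25,26]
{[2,4]} hit by 4; {[6,7]} hit by 7; {[20,21],[20,22]} hit by 21; {[22,25],[25,26]} hit by 25.
Points: 4, 7, 21, 25 (4 total).

4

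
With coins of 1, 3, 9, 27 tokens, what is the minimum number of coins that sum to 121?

121 = 4×27 + 1×9 + 1×3 + 1×1
Total coins = 4 + 1 + 1 + 1 = 7

7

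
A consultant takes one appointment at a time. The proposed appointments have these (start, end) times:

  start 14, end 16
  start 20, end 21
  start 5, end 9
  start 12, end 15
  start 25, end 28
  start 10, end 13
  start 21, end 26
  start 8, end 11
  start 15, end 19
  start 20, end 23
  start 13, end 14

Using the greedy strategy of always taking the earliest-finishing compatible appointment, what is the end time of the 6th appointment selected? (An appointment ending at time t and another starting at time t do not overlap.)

Order by finish time; keep every interval that doesn't clash with the previous kept one.
By end time: (5,9), (8,11), (10,13), (13,14), (12,15), (14,16), (15,19), (20,21), (20,23), (21,26), (25,28).
Pick (5,9); next start ≥ 9 → (10,13); next start ≥ 13 → (13,14); next start ≥ 14 → (14,16); next start ≥ 16 → (20,21); next start ≥ 21 → (21,26).
Selected: (5,9) (10,13) (13,14) (14,16) (20,21) (21,26)

26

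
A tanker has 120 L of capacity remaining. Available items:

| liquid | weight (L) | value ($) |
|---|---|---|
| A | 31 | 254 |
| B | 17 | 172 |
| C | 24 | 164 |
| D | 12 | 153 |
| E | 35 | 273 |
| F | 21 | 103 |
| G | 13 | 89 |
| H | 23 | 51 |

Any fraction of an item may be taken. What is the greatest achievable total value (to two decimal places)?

1023.00

Ratios (sorted): D 12.75, B 10.12, A 8.19, E 7.80, G 6.85, C 6.83, F 4.90, H 2.22
take D (12 @ 153); take B (17 @ 172); take A (31 @ 254); take E (35 @ 273); take G (13 @ 89); take 12/24 of C → 82.00. Capacity used 120/120.
Total value = 1023.00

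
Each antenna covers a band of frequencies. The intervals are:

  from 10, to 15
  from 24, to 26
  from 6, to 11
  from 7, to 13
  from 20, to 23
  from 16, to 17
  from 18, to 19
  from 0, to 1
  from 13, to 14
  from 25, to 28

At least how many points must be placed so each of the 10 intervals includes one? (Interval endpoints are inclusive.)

Sort by right endpoint; whenever an interval is uncovered, place a point at its right end.
Sorted: [0,1] [6,11] [7,13] [13,14] [10,15] [16,17] [18,19] [20,23] [24,26] [25,28]
{[0,1]} hit by 1; {[6,11],[7,13]} hit by 11; {[13,14],[10,15]} hit by 14; {[16,17]} hit by 17; {[18,19]} hit by 19; {[20,23]} hit by 23; {[24,26],[25,28]} hit by 26.
Points: 1, 11, 14, 17, 19, 23, 26 (7 total).

7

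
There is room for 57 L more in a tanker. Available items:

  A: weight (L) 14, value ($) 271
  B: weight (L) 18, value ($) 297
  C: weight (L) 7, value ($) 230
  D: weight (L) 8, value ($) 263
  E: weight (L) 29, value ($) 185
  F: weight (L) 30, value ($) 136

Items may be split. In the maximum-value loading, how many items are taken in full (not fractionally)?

Greedy by value/weight ratio, highest first.
Ratios (sorted): D 32.88, C 32.86, A 19.36, B 16.50, E 6.38, F 4.53
take D (8 @ 263); take C (7 @ 230); take A (14 @ 271); take B (18 @ 297); take 10/29 of E → 63.79. Capacity used 57/57.
4 item(s) taken whole; one partial (take 10/29 of E).

4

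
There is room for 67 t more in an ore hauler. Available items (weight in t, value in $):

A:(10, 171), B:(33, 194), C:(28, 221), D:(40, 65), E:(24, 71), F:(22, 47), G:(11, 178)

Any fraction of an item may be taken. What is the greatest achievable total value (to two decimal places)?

675.82

Ratios (sorted): A 17.10, G 16.18, C 7.89, B 5.88, E 2.96, F 2.14, D 1.62
take A (10 @ 171); take G (11 @ 178); take C (28 @ 221); take 18/33 of B → 105.82. Capacity used 67/67.
Total value = 675.82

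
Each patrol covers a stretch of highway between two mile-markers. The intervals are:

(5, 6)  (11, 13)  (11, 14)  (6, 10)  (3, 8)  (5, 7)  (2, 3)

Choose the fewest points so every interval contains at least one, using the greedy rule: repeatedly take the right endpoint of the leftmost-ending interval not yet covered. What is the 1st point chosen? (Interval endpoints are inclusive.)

3

Sort by right endpoint; whenever an interval is uncovered, place a point at its right end.
By right end: [2,3]  [5,6]  [5,7]  [3,8]  [6,10]  [11,13]  [11,14]
[2,3] uncovered → point at 3; [5,6] uncovered → point at 6; [11,13] uncovered → point at 13.
Points: 3, 6, 13 (3 total).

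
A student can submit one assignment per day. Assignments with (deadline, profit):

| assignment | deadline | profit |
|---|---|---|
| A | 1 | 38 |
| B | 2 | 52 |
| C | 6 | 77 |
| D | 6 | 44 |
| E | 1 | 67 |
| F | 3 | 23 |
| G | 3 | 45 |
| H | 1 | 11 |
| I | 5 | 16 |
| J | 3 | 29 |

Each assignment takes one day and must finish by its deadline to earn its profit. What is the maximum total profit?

301

By profit: C(d6,77), E(d1,67), B(d2,52), G(d3,45), D(d6,44), A(d1,38), J(d3,29), F(d3,23), I(d5,16), H(d1,11)
C→slot 6; E→slot 1; B→slot 2; G→slot 3; D→slot 5; A skipped; J skipped; F skipped; I→slot 4; H skipped.
Profit = 67 + 52 + 45 + 16 + 44 + 77 = 301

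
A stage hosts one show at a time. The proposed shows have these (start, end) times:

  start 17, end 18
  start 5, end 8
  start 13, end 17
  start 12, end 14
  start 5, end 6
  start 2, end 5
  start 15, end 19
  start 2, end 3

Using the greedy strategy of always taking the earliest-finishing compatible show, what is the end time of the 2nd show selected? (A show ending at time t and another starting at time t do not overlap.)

6

Sorted by end: (2,3)  (2,5)  (5,6)  (5,8)  (12,14)  (13,17)  (17,18)  (15,19)
take (2,3); skip (2,5); take (5,6); skip (5,8); take (12,14); take (17,18); skip (15,19).
Selected: (2,3) (5,6) (12,14) (17,18)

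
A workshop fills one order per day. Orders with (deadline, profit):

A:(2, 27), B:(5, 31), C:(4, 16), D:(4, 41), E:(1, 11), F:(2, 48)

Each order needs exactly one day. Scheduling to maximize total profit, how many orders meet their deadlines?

Sort by profit descending; place each in the latest free slot ≤ its deadline.
Profit order: F=48 D=41 B=31 A=27 C=16 E=11
Assign: F→slot 2, D→slot 4, B→slot 5, A→slot 1, C→slot 3, E skipped.
Slots: [1:A] [2:F] [3:C] [4:D] [5:B]
5 of 6 scheduled.

5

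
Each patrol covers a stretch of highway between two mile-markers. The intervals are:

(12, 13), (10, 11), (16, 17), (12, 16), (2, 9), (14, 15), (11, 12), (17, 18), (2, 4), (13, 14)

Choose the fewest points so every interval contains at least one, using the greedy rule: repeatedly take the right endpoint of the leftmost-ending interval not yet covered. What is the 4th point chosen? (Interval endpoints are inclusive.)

By right end: [2,4]  [2,9]  [10,11]  [11,12]  [12,13]  [13,14]  [14,15]  [12,16]  [16,17]  [17,18]
[2,4] uncovered → point at 4; [10,11] uncovered → point at 11; [12,13] uncovered → point at 13; [14,15] uncovered → point at 15; [16,17] uncovered → point at 17.
Points: 4, 11, 13, 15, 17 (5 total).

15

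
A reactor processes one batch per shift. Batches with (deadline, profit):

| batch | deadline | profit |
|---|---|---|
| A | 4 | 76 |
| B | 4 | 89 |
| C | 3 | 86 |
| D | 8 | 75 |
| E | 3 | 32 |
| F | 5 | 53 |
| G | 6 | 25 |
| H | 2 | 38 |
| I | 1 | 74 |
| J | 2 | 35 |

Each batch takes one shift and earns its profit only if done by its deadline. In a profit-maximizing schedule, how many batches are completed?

7

By profit: B(d4,89), C(d3,86), A(d4,76), D(d8,75), I(d1,74), F(d5,53), H(d2,38), J(d2,35), E(d3,32), G(d6,25)
B→slot 4; C→slot 3; A→slot 2; D→slot 8; I→slot 1; F→slot 5; H skipped; J skipped; E skipped; G→slot 6.
7 of 10 scheduled.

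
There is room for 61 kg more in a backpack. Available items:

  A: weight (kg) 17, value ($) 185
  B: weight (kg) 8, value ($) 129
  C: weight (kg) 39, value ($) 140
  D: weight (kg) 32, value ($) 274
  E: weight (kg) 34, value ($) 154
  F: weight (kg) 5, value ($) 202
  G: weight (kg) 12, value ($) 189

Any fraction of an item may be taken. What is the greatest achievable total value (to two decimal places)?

Sort by value per unit weight and fill in that order.
Ratios (sorted): F 40.40, B 16.12, G 15.75, A 10.88, D 8.56, E 4.53, C 3.59
take F (5 @ 202); take B (8 @ 129); take G (12 @ 189); take A (17 @ 185); take 19/32 of D → 162.69. Capacity used 61/61.
Total value = 867.69

867.69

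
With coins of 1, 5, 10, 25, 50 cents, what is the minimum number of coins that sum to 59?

6

Greedy: take as many of the largest coin as possible, then repeat with the remainder.
59 − 1×50→9 − 1×5→4 − 4×1→0
Total coins = 1 + 1 + 4 = 6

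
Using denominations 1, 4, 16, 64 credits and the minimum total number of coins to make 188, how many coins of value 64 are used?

Use the largest denomination that fits, subtract, and repeat.
188 = 2×64 + 3×16 + 3×4
Count of 64: 2

2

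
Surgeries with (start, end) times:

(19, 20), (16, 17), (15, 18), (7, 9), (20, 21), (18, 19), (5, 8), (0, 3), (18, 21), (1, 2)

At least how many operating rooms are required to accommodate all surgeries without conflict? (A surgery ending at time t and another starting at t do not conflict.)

The answer is the maximum number of intervals overlapping at any instant.
Events (time:±→running): 0:+→1 1:+→2 … peak 2.

2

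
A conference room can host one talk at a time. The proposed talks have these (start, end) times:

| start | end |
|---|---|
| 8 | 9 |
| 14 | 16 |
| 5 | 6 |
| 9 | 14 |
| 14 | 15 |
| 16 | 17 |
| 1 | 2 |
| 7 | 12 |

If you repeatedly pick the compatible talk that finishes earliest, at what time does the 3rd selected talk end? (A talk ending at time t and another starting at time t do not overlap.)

By end time: (1,2), (5,6), (8,9), (7,12), (9,14), (14,15), (14,16), (16,17).
Pick (1,2); next start ≥ 2 → (5,6); next start ≥ 6 → (8,9); next start ≥ 9 → (9,14); next start ≥ 14 → (14,15); next start ≥ 15 → (16,17).
Selected: (1,2) (5,6) (8,9) (9,14) (14,15) (16,17)

9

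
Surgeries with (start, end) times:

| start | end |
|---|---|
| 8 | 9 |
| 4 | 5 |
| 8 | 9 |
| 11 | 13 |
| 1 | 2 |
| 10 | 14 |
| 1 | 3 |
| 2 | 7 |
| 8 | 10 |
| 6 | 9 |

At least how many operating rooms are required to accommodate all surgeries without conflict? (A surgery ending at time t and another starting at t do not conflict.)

4

starts: [1, 1, 2, 4, 6, 8, 8, 8, 10, 11]
ends:   [2, 3, 5, 7, 9, 9, 9, 10, 13, 14]
s1→1 s1→2 e2→1 s2→2 e3→1 s4→2 e5→1 s6→2 e7→1 s8→2 s8→3 s8→4  — peak 4.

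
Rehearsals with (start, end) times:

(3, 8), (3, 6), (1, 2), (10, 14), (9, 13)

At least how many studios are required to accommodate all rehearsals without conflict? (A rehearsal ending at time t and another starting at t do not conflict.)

Count concurrent intervals with a sweep; the peak is the room count.
starts: [1, 3, 3, 9, 10]
ends:   [2, 6, 8, 13, 14]
s1→1 e2→0 s3→1 s3→2  — peak 2.

2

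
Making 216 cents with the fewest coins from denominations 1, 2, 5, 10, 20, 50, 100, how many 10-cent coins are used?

1

Use the largest denomination that fits, subtract, and repeat.
216 = 2×100 + 1×10 + 1×5 + 1×1
Count of 10: 1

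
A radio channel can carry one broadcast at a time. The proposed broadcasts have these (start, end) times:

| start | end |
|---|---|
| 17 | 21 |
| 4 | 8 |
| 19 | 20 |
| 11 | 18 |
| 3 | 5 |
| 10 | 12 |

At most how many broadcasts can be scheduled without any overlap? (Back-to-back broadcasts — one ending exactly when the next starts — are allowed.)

Greedy by earliest finish: after sorting by end time, pick each interval compatible with the last pick.
By end time: (3,5), (4,8), (10,12), (11,18), (19,20), (17,21).
Pick (3,5); next start ≥ 5 → (10,12); next start ≥ 12 → (19,20).
Selected 3 broadcasts.

3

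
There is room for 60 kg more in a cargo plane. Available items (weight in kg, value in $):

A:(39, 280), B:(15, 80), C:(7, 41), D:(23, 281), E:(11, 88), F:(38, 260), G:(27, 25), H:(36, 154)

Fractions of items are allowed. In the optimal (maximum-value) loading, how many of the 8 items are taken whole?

Greedy by value/weight ratio, highest first.
Ratios (sorted): D 12.22, E 8.00, A 7.18, F 6.84, C 5.86, B 5.33, H 4.28, G 0.93
take D (23 @ 281); take E (11 @ 88); take 26/39 of A → 186.67. Capacity used 60/60.
2 item(s) taken whole; one partial (take 26/39 of A).

2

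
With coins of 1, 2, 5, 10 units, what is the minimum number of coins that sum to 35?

Use the largest denomination that fits, subtract, and repeat.
35 = 3×10 + 1×5
Total coins = 3 + 1 = 4

4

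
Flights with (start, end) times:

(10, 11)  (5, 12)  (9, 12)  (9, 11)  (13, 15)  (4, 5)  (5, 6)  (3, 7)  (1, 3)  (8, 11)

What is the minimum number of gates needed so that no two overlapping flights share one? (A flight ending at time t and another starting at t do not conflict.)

The answer is the maximum number of intervals overlapping at any instant.
starts: [1, 3, 4, 5, 5, 8, 9, 9, 10, 13]
ends:   [3, 5, 6, 7, 11, 11, 11, 12, 12, 15]
s1→1 e3→0 s3→1 s4→2 e5→1 s5→2 s5→3 e6→2 e7→1 s8→2 s9→3 s9→4 s10→5  — peak 5.

5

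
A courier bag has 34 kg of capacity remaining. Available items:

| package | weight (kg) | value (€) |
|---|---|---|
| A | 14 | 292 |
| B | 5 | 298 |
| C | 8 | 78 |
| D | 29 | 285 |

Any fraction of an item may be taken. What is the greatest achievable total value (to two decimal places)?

737.41

Ratios (sorted): B 59.60, A 20.86, D 9.83, C 9.75
take B (5 @ 298); take A (14 @ 292); take 15/29 of D → 147.41. Capacity used 34/34.
Total value = 737.41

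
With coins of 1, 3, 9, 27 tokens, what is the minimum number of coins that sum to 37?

37 = 1×27 + 1×9 + 1×1
Total coins = 1 + 1 + 1 = 3

3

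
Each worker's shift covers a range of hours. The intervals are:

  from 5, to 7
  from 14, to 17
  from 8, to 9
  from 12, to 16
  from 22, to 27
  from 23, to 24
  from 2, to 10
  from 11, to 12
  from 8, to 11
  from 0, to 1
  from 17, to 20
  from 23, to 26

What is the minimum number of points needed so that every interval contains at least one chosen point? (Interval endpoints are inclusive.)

6

By right end: [0,1]  [5,7]  [8,9]  [2,10]  [8,11]  [11,12]  [12,16]  [14,17]  [17,20]  [23,24]  [23,26]  [22,27]
[0,1] uncovered → point at 1; [5,7] uncovered → point at 7; [8,9] uncovered → point at 9; [11,12] uncovered → point at 12; [14,17] uncovered → point at 17; [23,24] uncovered → point at 24.
Points: 1, 7, 9, 12, 17, 24 (6 total).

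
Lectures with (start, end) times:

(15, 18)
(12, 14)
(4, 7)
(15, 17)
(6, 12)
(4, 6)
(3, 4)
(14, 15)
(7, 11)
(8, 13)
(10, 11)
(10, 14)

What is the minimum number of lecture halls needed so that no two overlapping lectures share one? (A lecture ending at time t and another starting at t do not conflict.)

5

Count concurrent intervals with a sweep; the peak is the room count.
Events (time:±→running): 3:+→1 4:-→0 4:+→1 4:+→2 6:-→1 6:+→2 7:-→1 7:+→2 8:+→3 10:+→4 10:+→5 … peak 5.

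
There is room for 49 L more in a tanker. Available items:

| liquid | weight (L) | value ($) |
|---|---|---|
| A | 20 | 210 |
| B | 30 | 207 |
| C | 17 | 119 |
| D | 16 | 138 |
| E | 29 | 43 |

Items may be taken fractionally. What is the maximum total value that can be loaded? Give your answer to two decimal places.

Order: A (210/20=10.50) > D (138/16=8.62) > C (119/17=7.00) > B (207/30=6.90) > E (43/29=1.48)
Fill: take A (20 @ 210) → take D (16 @ 138) → take 13/17 of C → 91.00; 49/49 used.
Total value = 439.00

439.00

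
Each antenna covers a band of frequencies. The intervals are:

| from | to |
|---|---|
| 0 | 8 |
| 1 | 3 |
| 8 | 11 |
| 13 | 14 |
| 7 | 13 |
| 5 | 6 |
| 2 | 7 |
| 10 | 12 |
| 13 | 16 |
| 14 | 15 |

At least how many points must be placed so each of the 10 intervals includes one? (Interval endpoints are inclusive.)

By right end: [1,3]  [5,6]  [2,7]  [0,8]  [8,11]  [10,12]  [7,13]  [13,14]  [14,15]  [13,16]
[1,3] uncovered → point at 3; [5,6] uncovered → point at 6; [8,11] uncovered → point at 11; [13,14] uncovered → point at 14.
Points: 3, 6, 11, 14 (4 total).

4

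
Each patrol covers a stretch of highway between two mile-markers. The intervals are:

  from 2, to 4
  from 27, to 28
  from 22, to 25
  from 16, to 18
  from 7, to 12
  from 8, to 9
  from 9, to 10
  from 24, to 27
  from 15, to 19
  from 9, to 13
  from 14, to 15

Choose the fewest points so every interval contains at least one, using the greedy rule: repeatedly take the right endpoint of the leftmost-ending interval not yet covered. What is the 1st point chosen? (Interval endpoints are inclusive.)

4

By right end: [2,4]  [8,9]  [9,10]  [7,12]  [9,13]  [14,15]  [16,18]  [15,19]  [22,25]  [24,27]  [27,28]
[2,4] uncovered → point at 4; [8,9] uncovered → point at 9; [14,15] uncovered → point at 15; [16,18] uncovered → point at 18; [22,25] uncovered → point at 25; [27,28] uncovered → point at 28.
Points: 4, 9, 15, 18, 25, 28 (6 total).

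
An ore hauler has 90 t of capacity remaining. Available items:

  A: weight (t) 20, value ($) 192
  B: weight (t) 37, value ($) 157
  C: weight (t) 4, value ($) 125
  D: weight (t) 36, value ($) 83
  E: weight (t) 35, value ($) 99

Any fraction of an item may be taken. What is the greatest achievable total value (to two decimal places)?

556.03

Sort by value per unit weight and fill in that order.
Ratios (sorted): C 31.25, A 9.60, B 4.24, E 2.83, D 2.31
take C (4 @ 125); take A (20 @ 192); take B (37 @ 157); take 29/35 of E → 82.03. Capacity used 90/90.
Total value = 556.03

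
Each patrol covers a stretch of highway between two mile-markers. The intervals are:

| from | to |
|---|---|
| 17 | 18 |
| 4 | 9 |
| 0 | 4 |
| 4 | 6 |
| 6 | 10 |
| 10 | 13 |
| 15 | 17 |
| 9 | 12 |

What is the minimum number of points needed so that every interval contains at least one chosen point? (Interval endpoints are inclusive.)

Process intervals by earliest right end; each time one isn't hit yet, stab at its right endpoint.
Sorted: [0,4] [4,6] [4,9] [6,10] [9,12] [10,13] [15,17] [17,18]
{[0,4],[4,6],[4,9]} hit by 4; {[6,10],[9,12],[10,13]} hit by 10; {[15,17],[17,18]} hit by 17.
Points: 4, 10, 17 (3 total).

3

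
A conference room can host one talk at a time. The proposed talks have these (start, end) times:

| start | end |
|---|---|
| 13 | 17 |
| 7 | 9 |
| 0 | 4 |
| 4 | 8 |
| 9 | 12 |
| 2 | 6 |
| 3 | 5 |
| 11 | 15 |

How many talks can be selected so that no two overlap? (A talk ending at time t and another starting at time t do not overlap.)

Sorted by end: (0,4)  (3,5)  (2,6)  (4,8)  (7,9)  (9,12)  (11,15)  (13,17)
take (0,4); skip (3,5); take (4,8); skip (7,9); take (9,12); skip (11,15); take (13,17).
Selected 4 talks.

4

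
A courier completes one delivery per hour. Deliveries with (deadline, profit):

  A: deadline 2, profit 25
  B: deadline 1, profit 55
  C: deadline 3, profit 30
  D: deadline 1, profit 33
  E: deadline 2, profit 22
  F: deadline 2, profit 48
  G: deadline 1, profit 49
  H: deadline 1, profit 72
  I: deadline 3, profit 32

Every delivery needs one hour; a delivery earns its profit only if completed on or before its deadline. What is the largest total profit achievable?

Take jobs in profit order; each goes to the latest open slot no later than its deadline.
By profit: H(d1,72), B(d1,55), G(d1,49), F(d2,48), D(d1,33), I(d3,32), C(d3,30), A(d2,25), E(d2,22)
H→slot 1; B skipped; G skipped; F→slot 2; D skipped; I→slot 3; C skipped; A skipped; E skipped.
Profit = 72 + 48 + 32 = 152

152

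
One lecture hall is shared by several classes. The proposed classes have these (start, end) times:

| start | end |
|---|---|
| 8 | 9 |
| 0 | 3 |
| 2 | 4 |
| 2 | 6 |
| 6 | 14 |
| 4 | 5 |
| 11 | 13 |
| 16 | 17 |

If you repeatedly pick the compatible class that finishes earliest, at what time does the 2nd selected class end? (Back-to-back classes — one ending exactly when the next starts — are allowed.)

5

Order by finish time; keep every interval that doesn't clash with the previous kept one.
By end time: (0,3), (2,4), (4,5), (2,6), (8,9), (11,13), (6,14), (16,17).
Pick (0,3); next start ≥ 3 → (4,5); next start ≥ 5 → (8,9); next start ≥ 9 → (11,13); next start ≥ 13 → (16,17).
Selected: (0,3) (4,5) (8,9) (11,13) (16,17)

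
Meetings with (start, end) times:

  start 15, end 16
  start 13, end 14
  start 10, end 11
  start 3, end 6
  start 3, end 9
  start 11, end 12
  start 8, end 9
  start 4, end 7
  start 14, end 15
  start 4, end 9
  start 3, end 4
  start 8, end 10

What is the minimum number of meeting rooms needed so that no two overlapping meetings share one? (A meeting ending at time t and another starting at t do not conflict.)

The answer is the maximum number of intervals overlapping at any instant.
starts: [3, 3, 3, 4, 4, 8, 8, 10, 11, 13, 14, 15]
ends:   [4, 6, 7, 9, 9, 9, 10, 11, 12, 14, 15, 16]
s3→1 s3→2 s3→3 e4→2 s4→3 s4→4  — peak 4.

4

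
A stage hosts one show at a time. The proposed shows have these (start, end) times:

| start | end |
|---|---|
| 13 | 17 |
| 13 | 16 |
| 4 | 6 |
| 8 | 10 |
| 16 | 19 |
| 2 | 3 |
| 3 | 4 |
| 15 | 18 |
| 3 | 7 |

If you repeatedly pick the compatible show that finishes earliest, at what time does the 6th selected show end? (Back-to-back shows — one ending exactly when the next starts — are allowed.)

19

Order by finish time; keep every interval that doesn't clash with the previous kept one.
Sorted by end: (2,3)  (3,4)  (4,6)  (3,7)  (8,10)  (13,16)  (13,17)  (15,18)  (16,19)
take (2,3); take (3,4); take (4,6); skip (3,7); take (8,10); take (13,16); skip (13,17); take (16,19).
Selected: (2,3) (3,4) (4,6) (8,10) (13,16) (16,19)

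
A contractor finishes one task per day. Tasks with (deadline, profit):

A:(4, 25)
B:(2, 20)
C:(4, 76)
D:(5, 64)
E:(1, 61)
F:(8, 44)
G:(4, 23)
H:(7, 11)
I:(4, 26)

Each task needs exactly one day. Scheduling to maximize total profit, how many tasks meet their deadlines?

7

Sort by profit descending; place each in the latest free slot ≤ its deadline.
By profit: C(d4,76), D(d5,64), E(d1,61), F(d8,44), I(d4,26), A(d4,25), G(d4,23), B(d2,20), H(d7,11)
C→slot 4; D→slot 5; E→slot 1; F→slot 8; I→slot 3; A→slot 2; G skipped; B skipped; H→slot 7.
7 of 9 scheduled.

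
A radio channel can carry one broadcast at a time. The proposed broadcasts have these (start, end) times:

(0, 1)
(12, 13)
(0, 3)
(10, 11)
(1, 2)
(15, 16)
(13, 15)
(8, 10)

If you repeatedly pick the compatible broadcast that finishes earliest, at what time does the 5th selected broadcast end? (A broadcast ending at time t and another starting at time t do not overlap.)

Order by finish time; keep every interval that doesn't clash with the previous kept one.
By end time: (0,1), (1,2), (0,3), (8,10), (10,11), (12,13), (13,15), (15,16).
Pick (0,1); next start ≥ 1 → (1,2); next start ≥ 2 → (8,10); next start ≥ 10 → (10,11); next start ≥ 11 → (12,13); next start ≥ 13 → (13,15); next start ≥ 15 → (15,16).
Selected: (0,1) (1,2) (8,10) (10,11) (12,13) (13,15) (15,16)

13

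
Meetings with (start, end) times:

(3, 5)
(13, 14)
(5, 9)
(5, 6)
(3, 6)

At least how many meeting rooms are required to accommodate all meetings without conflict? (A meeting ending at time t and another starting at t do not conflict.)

3

The answer is the maximum number of intervals overlapping at any instant.
Events (time:±→running): 3:+→1 3:+→2 5:-→1 5:+→2 5:+→3 … peak 3.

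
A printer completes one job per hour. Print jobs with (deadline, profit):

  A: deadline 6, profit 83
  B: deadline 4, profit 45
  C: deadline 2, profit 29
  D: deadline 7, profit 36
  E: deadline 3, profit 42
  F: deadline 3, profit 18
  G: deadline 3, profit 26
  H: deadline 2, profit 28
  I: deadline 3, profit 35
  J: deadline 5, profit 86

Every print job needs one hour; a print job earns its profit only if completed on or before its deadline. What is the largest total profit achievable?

Sort by profit descending; place each in the latest free slot ≤ its deadline.
Profit order: J=86 A=83 B=45 E=42 D=36 I=35 C=29 H=28 G=26 F=18
Assign: J→slot 5, A→slot 6, B→slot 4, E→slot 3, D→slot 7, I→slot 2, C→slot 1, H skipped, G skipped, F skipped.
Slots: [1:C] [2:I] [3:E] [4:B] [5:J] [6:A] [7:D]
Profit = 29 + 35 + 42 + 45 + 86 + 83 + 36 = 356

356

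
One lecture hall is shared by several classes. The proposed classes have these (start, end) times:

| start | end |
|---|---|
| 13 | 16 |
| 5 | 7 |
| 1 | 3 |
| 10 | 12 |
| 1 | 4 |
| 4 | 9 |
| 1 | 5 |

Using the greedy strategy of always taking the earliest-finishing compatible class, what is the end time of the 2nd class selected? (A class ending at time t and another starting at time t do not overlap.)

7

Greedy by earliest finish: after sorting by end time, pick each interval compatible with the last pick.
By end time: (1,3), (1,4), (1,5), (5,7), (4,9), (10,12), (13,16).
Pick (1,3); next start ≥ 3 → (5,7); next start ≥ 7 → (10,12); next start ≥ 12 → (13,16).
Selected: (1,3) (5,7) (10,12) (13,16)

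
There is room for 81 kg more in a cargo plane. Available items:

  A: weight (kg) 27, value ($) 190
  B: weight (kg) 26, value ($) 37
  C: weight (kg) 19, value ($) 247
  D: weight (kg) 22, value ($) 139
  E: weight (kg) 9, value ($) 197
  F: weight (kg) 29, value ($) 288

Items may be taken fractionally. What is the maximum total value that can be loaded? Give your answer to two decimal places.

900.89

Sort by value per unit weight and fill in that order.
Order: E (197/9=21.89) > C (247/19=13.00) > F (288/29=9.93) > A (190/27=7.04) > D (139/22=6.32) > B (37/26=1.42)
Fill: take E (9 @ 197) → take C (19 @ 247) → take F (29 @ 288) → take 24/27 of A → 168.89; 81/81 used.
Total value = 900.89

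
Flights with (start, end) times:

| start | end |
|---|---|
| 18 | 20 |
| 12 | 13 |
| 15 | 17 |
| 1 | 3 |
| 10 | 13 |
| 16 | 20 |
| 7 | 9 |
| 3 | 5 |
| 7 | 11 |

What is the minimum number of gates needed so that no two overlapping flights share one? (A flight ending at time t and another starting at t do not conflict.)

starts: [1, 3, 7, 7, 10, 12, 15, 16, 18]
ends:   [3, 5, 9, 11, 13, 13, 17, 20, 20]
s1→1 e3→0 s3→1 e5→0 s7→1 s7→2  — peak 2.

2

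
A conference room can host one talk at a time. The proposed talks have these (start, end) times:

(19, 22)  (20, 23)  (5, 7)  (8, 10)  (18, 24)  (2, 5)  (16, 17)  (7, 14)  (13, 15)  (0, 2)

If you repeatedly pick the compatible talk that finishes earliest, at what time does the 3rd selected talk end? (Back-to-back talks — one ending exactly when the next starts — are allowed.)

7

Greedy by earliest finish: after sorting by end time, pick each interval compatible with the last pick.
By end time: (0,2), (2,5), (5,7), (8,10), (7,14), (13,15), (16,17), (19,22), (20,23), (18,24).
Pick (0,2); next start ≥ 2 → (2,5); next start ≥ 5 → (5,7); next start ≥ 7 → (8,10); next start ≥ 10 → (13,15); next start ≥ 15 → (16,17); next start ≥ 17 → (19,22).
Selected: (0,2) (2,5) (5,7) (8,10) (13,15) (16,17) (19,22)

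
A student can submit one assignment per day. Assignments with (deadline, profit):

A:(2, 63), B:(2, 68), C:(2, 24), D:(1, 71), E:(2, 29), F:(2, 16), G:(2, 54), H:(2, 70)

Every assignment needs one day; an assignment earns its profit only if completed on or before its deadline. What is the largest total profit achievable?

Sort by profit descending; place each in the latest free slot ≤ its deadline.
Profit order: D=71 H=70 B=68 A=63 G=54 E=29 C=24 F=16
Assign: D→slot 1, H→slot 2, B skipped, A skipped, G skipped, E skipped, C skipped, F skipped.
Slots: [1:D] [2:H]
Profit = 71 + 70 = 141

141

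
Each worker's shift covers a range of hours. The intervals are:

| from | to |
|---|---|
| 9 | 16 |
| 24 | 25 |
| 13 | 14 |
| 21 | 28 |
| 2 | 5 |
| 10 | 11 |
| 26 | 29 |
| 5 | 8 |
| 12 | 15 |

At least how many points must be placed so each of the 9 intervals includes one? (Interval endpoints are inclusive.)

Process intervals by earliest right end; each time one isn't hit yet, stab at its right endpoint.
Sorted: [2,5] [5,8] [10,11] [13,14] [12,15] [9,16] [24,25] [21,28] [26,29]
{[2,5],[5,8]} hit by 5; {[10,11]} hit by 11; {[13,14],[12,15],[9,16]} hit by 14; {[24,25],[21,28]} hit by 25; {[26,29]} hit by 29.
Points: 5, 11, 14, 25, 29 (5 total).

5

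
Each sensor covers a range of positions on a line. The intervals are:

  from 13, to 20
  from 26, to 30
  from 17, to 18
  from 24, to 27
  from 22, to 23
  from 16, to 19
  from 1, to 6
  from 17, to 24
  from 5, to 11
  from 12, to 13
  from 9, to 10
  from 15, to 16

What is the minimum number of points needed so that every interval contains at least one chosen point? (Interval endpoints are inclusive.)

7

By right end: [1,6]  [9,10]  [5,11]  [12,13]  [15,16]  [17,18]  [16,19]  [13,20]  [22,23]  [17,24]  [24,27]  [26,30]
[1,6] uncovered → point at 6; [9,10] uncovered → point at 10; [12,13] uncovered → point at 13; [15,16] uncovered → point at 16; [17,18] uncovered → point at 18; [22,23] uncovered → point at 23; [24,27] uncovered → point at 27.
Points: 6, 10, 13, 16, 18, 23, 27 (7 total).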